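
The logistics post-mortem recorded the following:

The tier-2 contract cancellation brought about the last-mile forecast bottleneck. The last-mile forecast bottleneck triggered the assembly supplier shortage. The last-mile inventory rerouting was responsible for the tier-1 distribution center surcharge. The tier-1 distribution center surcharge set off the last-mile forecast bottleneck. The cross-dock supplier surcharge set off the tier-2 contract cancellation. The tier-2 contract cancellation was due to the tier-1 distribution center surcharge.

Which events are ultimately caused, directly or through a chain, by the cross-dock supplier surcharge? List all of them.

Direct effects: the tier-2 contract cancellation.
2 steps out: the last-mile forecast bottleneck.
3 steps out: the assembly supplier shortage.
Not reachable from it: the last-mile inventory rerouting, the tier-1 distribution center surcharge.

the assembly supplier shortage, the last-mile forecast bottleneck, the tier-2 contract cancellation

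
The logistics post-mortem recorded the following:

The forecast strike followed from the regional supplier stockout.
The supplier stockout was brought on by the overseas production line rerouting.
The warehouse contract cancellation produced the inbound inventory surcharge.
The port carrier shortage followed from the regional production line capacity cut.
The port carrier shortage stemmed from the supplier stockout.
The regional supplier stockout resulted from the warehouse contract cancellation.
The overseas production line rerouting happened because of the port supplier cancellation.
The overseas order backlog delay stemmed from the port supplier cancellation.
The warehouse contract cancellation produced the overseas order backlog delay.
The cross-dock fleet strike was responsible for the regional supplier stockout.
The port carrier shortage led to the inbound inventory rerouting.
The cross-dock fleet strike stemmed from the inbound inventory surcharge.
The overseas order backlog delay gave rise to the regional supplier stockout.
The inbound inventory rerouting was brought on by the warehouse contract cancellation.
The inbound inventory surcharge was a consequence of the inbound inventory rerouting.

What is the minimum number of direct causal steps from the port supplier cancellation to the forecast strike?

Shortest chain: the port supplier cancellation → the overseas order backlog delay → the regional supplier stockout → the forecast strike.

3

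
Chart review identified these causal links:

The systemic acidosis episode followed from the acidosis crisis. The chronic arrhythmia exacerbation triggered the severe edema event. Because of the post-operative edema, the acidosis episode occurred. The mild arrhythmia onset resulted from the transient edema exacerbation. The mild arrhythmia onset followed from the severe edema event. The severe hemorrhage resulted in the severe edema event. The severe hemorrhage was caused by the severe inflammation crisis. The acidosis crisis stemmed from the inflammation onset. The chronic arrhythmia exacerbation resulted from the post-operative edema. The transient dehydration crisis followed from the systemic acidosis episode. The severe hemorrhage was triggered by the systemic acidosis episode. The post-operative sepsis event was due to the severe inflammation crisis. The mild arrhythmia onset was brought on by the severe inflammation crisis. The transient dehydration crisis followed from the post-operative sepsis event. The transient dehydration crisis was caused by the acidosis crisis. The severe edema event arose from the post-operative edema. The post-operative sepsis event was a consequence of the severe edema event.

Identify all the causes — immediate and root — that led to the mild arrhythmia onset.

the acidosis crisis, the chronic arrhythmia exacerbation, the inflammation onset, the post-operative edema, the severe edema event, the severe hemorrhage, the severe inflammation crisis, the systemic acidosis episode, the transient edema exacerbation

Immediate causes of the mild arrhythmia onset: the severe inflammation crisis, the transient edema exacerbation, the severe edema event.
Further upstream: the post-operative edema, the inflammation onset, the acidosis crisis, the chronic arrhythmia exacerbation, the systemic acidosis episode, the severe hemorrhage.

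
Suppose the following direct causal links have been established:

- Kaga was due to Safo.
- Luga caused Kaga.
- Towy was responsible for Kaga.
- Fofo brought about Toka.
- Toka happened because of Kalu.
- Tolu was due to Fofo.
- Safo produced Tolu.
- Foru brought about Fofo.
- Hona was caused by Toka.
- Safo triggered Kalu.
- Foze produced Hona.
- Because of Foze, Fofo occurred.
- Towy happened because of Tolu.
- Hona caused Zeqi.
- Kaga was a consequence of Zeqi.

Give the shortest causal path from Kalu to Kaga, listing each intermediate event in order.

Kalu → Toka → Hona → Zeqi → Kaga

Kalu → Toka
Toka → Hona
Hona → Zeqi
Zeqi → Kaga
Length: 4 steps.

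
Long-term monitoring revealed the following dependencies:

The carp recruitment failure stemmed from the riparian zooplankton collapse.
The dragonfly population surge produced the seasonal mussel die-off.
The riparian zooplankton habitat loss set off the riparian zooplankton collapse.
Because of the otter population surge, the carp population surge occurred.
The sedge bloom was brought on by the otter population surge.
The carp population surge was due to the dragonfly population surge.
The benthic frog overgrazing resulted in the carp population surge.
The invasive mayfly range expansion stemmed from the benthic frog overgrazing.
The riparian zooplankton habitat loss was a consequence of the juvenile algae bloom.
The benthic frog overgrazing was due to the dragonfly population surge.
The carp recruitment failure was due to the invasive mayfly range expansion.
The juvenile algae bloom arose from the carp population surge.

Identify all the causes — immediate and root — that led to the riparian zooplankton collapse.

Immediate cause of the riparian zooplankton collapse: the riparian zooplankton habitat loss.
Further upstream: the otter population surge, the dragonfly population surge, the benthic frog overgrazing, the carp population surge, the juvenile algae bloom.

the benthic frog overgrazing, the carp population surge, the dragonfly population surge, the juvenile algae bloom, the otter population surge, the riparian zooplankton habitat loss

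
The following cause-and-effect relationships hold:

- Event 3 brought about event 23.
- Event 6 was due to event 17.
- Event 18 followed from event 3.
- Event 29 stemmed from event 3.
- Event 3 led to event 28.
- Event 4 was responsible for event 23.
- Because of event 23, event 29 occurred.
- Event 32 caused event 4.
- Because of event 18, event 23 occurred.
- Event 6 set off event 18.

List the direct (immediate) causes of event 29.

event 23, event 3

Upstream contributors include event 17, event 6, event 32, event 4, event 18, but only event 23, event 3 feed directly into event 29.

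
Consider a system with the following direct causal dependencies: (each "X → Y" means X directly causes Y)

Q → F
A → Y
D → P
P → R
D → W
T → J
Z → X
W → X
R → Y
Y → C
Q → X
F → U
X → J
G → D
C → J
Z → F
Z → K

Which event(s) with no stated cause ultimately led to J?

Tracing upstream from J: J ← C ← Y ← A.
A separate upstream branch: J ← X ← W ← D ← G.
A separate upstream branch: J ← X ← Z.
A separate upstream branch: J ← X ← Q.
A separate upstream branch: J ← T.
Each of those chain origins has no stated cause.

A, G, Q, T, Z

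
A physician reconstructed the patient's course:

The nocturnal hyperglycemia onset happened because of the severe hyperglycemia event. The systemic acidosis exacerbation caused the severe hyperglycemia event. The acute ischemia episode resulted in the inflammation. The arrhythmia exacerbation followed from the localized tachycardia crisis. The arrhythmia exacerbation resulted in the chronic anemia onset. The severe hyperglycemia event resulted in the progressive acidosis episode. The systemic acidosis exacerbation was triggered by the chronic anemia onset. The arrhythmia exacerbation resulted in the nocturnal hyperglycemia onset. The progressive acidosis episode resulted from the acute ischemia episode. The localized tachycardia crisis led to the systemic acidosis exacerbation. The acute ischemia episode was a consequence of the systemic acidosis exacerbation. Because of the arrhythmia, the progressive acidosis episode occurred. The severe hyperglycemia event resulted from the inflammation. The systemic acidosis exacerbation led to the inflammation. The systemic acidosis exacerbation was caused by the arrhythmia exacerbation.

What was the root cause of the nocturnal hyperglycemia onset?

Tracing upstream from the nocturnal hyperglycemia onset: the nocturnal hyperglycemia onset ← the arrhythmia exacerbation ← the localized tachycardia crisis.
The localized tachycardia crisis has no stated cause, so it is the root.

the localized tachycardia crisis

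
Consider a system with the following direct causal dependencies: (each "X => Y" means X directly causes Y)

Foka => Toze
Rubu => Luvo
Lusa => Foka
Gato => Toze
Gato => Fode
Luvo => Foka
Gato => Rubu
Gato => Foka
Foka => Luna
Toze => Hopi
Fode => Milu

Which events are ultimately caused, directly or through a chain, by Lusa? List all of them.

Foka, Hopi, Luna, Toze

Direct effects: Foka.
2 steps out: Toze, Luna.
3 steps out: Hopi.
Not reachable from it: Gato, Rubu, Fode, Luvo, Milu.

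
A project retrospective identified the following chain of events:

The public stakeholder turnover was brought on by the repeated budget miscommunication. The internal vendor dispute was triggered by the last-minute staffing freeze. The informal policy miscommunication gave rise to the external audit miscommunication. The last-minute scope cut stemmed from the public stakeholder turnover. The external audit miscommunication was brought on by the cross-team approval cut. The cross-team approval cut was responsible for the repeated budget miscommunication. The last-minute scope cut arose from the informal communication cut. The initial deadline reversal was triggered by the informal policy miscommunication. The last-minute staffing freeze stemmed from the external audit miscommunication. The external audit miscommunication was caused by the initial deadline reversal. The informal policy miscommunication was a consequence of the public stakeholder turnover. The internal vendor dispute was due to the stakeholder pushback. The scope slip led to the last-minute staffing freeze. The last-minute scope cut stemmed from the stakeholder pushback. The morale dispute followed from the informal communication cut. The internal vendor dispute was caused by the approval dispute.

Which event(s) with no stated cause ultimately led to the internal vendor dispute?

the approval dispute, the cross-team approval cut, the scope slip, the stakeholder pushback

Tracing upstream from the internal vendor dispute: the internal vendor dispute ← the last-minute staffing freeze ← the external audit miscommunication ← the cross-team approval cut.
A separate upstream branch: the internal vendor dispute ← the last-minute staffing freeze ← the scope slip.
A separate upstream branch: the internal vendor dispute ← the approval dispute.
A separate upstream branch: the internal vendor dispute ← the stakeholder pushback.
Each of those chain origins has no stated cause.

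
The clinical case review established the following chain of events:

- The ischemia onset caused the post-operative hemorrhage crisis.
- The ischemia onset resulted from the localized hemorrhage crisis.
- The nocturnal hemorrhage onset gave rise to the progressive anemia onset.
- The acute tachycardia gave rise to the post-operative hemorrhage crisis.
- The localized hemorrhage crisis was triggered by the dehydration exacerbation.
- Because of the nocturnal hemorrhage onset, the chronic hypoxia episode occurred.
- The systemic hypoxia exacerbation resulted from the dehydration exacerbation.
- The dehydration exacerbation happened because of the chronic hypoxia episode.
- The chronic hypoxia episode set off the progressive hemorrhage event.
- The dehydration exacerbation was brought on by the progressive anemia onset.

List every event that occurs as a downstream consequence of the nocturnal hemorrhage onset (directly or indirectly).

Direct effects: the progressive anemia onset, the chronic hypoxia episode.
2 steps out: the dehydration exacerbation, the progressive hemorrhage event.
3 steps out: the systemic hypoxia exacerbation, the localized hemorrhage crisis.
4 steps out: the ischemia onset.
5 steps out: the post-operative hemorrhage crisis.
Not reachable from it: the acute tachycardia.

the chronic hypoxia episode, the dehydration exacerbation, the ischemia onset, the localized hemorrhage crisis, the post-operative hemorrhage crisis, the progressive anemia onset, the progressive hemorrhage event, the systemic hypoxia exacerbation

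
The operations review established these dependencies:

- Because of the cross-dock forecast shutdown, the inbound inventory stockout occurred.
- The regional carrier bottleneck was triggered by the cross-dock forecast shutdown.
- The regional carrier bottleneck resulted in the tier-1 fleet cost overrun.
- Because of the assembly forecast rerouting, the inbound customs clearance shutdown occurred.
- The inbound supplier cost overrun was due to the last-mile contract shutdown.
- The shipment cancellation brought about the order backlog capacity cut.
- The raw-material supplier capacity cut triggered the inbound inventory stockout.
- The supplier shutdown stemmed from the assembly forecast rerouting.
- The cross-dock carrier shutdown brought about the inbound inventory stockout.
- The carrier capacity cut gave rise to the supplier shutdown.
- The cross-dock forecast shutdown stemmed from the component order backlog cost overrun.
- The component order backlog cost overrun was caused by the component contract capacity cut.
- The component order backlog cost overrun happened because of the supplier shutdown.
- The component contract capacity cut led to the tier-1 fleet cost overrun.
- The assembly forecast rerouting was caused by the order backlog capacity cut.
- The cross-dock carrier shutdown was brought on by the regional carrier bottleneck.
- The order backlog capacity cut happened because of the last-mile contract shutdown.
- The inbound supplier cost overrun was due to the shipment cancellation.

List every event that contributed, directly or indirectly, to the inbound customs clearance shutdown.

the assembly forecast rerouting, the last-mile contract shutdown, the order backlog capacity cut, the shipment cancellation

Immediate cause of the inbound customs clearance shutdown: the assembly forecast rerouting.
Further upstream: the shipment cancellation, the last-mile contract shutdown, the order backlog capacity cut.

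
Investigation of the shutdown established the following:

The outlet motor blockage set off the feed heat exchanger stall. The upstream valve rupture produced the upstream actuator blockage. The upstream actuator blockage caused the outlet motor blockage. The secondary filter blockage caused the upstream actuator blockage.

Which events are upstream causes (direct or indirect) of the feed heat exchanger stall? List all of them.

the outlet motor blockage, the secondary filter blockage, the upstream actuator blockage, the upstream valve rupture

Immediate cause of the feed heat exchanger stall: the outlet motor blockage.
Further upstream: the upstream valve rupture, the secondary filter blockage, the upstream actuator blockage.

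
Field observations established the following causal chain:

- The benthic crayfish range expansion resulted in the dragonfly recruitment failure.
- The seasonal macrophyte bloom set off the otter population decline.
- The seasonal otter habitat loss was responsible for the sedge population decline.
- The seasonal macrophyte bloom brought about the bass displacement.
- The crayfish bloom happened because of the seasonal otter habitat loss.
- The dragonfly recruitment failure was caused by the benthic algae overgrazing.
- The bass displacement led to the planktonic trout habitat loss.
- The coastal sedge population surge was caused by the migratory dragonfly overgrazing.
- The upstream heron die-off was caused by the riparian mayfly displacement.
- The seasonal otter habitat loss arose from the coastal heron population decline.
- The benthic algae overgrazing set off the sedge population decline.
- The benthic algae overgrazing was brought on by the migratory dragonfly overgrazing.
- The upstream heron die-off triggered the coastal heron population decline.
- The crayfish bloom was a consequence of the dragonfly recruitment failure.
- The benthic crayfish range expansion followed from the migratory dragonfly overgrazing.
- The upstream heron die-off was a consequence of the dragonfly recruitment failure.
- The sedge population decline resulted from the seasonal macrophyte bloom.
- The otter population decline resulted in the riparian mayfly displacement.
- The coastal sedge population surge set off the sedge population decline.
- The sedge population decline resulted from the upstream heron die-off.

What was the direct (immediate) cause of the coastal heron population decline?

Upstream contributors include the migratory dragonfly overgrazing, the seasonal macrophyte bloom, the benthic crayfish range expansion, the otter population decline, the benthic algae overgrazing, the dragonfly recruitment failure, the riparian mayfly displacement, but only the upstream heron die-off feeds directly into the coastal heron population decline.

the upstream heron die-off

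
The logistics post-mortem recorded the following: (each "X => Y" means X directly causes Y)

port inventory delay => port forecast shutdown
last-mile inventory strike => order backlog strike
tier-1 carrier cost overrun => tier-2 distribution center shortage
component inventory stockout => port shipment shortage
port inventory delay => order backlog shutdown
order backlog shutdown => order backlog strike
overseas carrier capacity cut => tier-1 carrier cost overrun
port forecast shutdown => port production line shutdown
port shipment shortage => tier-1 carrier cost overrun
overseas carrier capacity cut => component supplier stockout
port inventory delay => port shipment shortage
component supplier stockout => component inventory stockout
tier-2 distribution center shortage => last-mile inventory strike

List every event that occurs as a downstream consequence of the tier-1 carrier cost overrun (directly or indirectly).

Direct effects: the tier-2 distribution center shortage.
2 steps out: the last-mile inventory strike.
3 steps out: the order backlog strike.
Not reachable from it: the port inventory delay, the port forecast shutdown, the overseas carrier capacity cut, the component supplier stockout, the component inventory stockout, the port shipment shortage, the order backlog shutdown, the port production line shutdown.

the last-mile inventory strike, the order backlog strike, the tier-2 distribution center shortage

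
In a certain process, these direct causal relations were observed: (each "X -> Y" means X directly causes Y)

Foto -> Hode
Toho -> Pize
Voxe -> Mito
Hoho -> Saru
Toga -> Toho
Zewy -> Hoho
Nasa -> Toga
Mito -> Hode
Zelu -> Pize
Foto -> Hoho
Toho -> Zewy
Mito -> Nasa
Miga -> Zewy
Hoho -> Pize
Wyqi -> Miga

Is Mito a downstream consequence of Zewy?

No

Zewy leads to Hoho, Saru, Pize; Mito is not among them.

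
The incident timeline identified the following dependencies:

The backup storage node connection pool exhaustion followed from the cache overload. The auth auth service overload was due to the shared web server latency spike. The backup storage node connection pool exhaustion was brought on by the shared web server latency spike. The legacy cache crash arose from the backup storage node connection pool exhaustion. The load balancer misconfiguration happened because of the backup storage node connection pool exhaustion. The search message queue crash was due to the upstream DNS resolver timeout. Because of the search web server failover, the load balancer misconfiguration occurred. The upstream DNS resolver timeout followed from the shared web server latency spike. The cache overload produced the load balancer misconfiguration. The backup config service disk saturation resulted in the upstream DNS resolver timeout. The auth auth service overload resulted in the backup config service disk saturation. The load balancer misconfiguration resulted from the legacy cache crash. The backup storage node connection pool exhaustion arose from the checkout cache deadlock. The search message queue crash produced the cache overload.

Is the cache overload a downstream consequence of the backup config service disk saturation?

Yes

There is a causal chain: the backup config service disk saturation → the upstream DNS resolver timeout → the search message queue crash → the cache overload.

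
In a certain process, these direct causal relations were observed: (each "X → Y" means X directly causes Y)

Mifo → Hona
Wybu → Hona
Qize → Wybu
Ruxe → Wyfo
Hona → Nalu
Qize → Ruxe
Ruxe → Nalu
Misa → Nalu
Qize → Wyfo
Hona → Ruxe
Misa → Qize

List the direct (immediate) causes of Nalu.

Hona, Misa, Ruxe

Upstream contributors include Qize, Wybu, Mifo, but only Hona, Misa, Ruxe feed directly into Nalu.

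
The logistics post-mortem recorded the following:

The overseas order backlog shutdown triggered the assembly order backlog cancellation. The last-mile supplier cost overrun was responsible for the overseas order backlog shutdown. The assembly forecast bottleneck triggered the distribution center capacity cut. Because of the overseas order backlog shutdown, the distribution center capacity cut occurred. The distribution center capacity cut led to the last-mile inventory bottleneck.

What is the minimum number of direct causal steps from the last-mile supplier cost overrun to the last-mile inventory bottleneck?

3

Shortest chain: the last-mile supplier cost overrun → the overseas order backlog shutdown → the distribution center capacity cut → the last-mile inventory bottleneck.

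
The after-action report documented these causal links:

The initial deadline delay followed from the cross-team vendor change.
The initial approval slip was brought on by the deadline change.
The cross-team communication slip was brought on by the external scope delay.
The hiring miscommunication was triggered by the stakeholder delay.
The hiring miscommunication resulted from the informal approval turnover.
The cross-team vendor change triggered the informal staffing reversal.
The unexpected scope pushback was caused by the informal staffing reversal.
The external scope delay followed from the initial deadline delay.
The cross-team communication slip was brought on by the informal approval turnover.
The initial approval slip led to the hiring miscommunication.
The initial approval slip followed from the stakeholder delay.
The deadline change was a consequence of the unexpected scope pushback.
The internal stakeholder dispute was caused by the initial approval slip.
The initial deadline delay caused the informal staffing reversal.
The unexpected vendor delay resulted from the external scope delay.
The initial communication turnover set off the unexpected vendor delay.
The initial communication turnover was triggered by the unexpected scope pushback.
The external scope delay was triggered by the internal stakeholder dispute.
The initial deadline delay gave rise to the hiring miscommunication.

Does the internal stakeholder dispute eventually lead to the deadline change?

No

The internal stakeholder dispute leads to the external scope delay, the unexpected vendor delay, the cross-team communication slip; the deadline change is not among them.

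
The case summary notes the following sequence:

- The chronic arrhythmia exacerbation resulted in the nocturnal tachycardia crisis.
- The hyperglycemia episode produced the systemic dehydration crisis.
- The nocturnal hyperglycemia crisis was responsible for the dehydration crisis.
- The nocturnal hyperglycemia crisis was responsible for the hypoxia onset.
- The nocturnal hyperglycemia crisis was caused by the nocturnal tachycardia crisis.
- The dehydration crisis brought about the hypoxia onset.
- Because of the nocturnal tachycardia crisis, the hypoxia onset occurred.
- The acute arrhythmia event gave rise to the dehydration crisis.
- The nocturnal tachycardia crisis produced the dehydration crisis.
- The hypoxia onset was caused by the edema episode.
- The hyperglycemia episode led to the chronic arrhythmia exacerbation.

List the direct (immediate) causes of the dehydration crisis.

the acute arrhythmia event, the nocturnal hyperglycemia crisis, the nocturnal tachycardia crisis

Upstream contributors include the hyperglycemia episode, the chronic arrhythmia exacerbation, but only the acute arrhythmia event, the nocturnal hyperglycemia crisis, the nocturnal tachycardia crisis feed directly into the dehydration crisis.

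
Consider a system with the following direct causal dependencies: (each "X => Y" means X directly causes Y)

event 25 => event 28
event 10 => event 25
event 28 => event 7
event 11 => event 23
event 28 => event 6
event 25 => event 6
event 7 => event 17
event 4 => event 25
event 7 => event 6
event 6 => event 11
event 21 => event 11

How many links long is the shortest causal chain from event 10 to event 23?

4

Shortest chain: event 10 → event 25 → event 6 → event 11 → event 23.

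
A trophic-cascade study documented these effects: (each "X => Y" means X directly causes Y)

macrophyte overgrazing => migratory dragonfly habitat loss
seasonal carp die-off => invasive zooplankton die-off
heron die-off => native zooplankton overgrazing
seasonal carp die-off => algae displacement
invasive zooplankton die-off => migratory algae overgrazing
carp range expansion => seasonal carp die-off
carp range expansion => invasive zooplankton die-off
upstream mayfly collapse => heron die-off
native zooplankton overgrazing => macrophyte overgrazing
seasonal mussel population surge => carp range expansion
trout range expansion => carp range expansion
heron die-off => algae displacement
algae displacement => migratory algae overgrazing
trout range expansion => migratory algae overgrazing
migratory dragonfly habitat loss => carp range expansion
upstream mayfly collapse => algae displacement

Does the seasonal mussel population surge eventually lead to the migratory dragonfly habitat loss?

The seasonal mussel population surge leads to the carp range expansion, the seasonal carp die-off, the algae displacement, the invasive zooplankton die-off, the migratory algae overgrazing; the migratory dragonfly habitat loss is not among them.

No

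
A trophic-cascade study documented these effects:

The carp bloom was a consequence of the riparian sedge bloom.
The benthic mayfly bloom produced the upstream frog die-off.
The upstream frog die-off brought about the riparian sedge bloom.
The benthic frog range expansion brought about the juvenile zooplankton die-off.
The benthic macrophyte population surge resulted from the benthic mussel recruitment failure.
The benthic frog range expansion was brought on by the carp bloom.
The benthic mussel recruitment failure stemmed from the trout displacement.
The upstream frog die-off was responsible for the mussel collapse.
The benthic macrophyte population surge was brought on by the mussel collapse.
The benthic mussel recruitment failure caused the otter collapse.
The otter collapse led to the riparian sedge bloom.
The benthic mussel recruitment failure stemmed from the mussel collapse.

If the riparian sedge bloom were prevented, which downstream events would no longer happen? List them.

the benthic frog range expansion, the carp bloom, the juvenile zooplankton die-off

Downstream of the riparian sedge bloom: the carp bloom, the benthic frog range expansion, the juvenile zooplankton die-off.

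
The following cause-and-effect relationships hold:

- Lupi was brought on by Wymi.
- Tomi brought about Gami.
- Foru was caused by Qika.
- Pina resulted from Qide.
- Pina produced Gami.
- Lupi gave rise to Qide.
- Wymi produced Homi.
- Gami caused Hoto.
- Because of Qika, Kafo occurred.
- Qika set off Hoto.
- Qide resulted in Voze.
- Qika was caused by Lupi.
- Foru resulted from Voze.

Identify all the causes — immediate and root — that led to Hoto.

Gami, Lupi, Pina, Qide, Qika, Tomi, Wymi

Immediate causes of Hoto: Qika, Gami.
Further upstream: Wymi, Lupi, Tomi, Qide, Pina.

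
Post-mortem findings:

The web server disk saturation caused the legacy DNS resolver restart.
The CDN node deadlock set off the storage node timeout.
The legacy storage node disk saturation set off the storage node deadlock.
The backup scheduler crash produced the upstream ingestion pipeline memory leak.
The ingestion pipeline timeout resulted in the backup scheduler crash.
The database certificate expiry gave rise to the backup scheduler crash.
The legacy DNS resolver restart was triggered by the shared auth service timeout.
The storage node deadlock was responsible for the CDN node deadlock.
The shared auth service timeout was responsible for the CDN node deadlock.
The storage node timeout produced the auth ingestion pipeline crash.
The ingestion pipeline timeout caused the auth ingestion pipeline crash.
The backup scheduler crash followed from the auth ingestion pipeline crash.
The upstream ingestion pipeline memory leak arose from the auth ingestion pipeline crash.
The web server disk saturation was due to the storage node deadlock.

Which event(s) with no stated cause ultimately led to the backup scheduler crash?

the database certificate expiry, the ingestion pipeline timeout, the legacy storage node disk saturation, the shared auth service timeout

Tracing upstream from the backup scheduler crash: the backup scheduler crash ← the auth ingestion pipeline crash ← the storage node timeout ← the CDN node deadlock ← the storage node deadlock ← the legacy storage node disk saturation.
A separate upstream branch: the backup scheduler crash ← the database certificate expiry.
A separate upstream branch: the backup scheduler crash ← the auth ingestion pipeline crash ← the storage node timeout ← the CDN node deadlock ← the shared auth service timeout.
A separate upstream branch: the backup scheduler crash ← the ingestion pipeline timeout.
Each of those chain origins has no stated cause.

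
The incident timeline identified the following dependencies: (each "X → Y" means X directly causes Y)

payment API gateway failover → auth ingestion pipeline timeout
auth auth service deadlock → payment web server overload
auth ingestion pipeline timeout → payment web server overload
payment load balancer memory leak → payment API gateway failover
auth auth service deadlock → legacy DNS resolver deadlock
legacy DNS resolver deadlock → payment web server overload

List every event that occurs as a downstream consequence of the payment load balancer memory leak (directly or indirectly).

the auth ingestion pipeline timeout, the payment API gateway failover, the payment web server overload

Direct effects: the payment API gateway failover.
2 steps out: the auth ingestion pipeline timeout.
3 steps out: the payment web server overload.
Not reachable from it: the auth auth service deadlock, the legacy DNS resolver deadlock.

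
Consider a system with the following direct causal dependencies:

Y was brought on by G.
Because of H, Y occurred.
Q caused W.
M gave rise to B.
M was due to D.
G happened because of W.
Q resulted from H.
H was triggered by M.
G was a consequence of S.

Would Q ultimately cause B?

No

Q leads to W, G, Y; B is not among them.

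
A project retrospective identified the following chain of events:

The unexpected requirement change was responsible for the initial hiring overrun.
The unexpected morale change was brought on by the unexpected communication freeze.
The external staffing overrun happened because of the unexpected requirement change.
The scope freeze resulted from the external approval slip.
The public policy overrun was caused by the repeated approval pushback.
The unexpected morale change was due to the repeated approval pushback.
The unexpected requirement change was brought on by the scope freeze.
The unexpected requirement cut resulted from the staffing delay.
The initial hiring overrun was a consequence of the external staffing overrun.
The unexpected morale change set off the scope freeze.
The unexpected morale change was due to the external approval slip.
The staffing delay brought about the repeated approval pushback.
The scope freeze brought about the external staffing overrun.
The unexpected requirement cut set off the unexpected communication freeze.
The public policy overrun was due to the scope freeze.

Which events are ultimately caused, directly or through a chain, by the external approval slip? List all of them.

the external staffing overrun, the initial hiring overrun, the public policy overrun, the scope freeze, the unexpected morale change, the unexpected requirement change

Direct effects: the unexpected morale change, the scope freeze.
2 steps out: the unexpected requirement change, the external staffing overrun, the public policy overrun.
3 steps out: the initial hiring overrun.
Not reachable from it: the staffing delay, the unexpected requirement cut, the unexpected communication freeze, the repeated approval pushback.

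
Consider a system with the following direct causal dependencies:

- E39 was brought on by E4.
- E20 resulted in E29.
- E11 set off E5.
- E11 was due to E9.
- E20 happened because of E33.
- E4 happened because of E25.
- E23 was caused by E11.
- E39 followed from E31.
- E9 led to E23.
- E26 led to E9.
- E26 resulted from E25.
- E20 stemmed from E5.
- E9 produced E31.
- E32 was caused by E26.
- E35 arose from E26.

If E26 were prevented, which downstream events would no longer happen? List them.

E11, E23, E31, E32, E35, E5, E9

Downstream of E26: E32, E9, E35, E11, E31, E5, E23, E39, E20, E29.
Of those, still caused via another path: E39, E20, E29.
The remainder have no surviving cause.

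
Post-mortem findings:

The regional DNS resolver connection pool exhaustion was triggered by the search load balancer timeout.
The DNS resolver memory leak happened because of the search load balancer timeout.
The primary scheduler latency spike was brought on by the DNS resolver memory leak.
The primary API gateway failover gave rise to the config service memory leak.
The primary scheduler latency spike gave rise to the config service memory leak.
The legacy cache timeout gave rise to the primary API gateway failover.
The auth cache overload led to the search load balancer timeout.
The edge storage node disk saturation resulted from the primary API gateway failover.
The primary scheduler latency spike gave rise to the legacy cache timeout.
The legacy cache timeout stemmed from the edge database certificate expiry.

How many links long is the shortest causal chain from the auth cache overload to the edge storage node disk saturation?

6

Shortest chain: the auth cache overload → the search load balancer timeout → the DNS resolver memory leak → the primary scheduler latency spike → the legacy cache timeout → the primary API gateway failover → the edge storage node disk saturation.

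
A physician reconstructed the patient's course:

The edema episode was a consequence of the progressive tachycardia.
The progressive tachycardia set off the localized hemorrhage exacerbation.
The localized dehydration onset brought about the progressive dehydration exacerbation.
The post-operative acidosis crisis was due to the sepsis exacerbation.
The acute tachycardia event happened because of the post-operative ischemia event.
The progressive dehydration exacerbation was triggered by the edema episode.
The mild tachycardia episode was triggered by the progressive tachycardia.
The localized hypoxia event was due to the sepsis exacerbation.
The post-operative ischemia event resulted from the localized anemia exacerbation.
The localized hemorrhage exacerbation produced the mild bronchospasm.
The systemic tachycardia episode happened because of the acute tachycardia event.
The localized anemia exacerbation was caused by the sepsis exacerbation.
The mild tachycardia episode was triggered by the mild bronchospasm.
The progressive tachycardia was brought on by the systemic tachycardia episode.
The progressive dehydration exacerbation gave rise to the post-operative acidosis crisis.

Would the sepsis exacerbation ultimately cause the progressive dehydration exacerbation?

There is a causal chain: the sepsis exacerbation → the localized anemia exacerbation → the post-operative ischemia event → the acute tachycardia event → the systemic tachycardia episode → the progressive tachycardia → the edema episode → the progressive dehydration exacerbation.

Yes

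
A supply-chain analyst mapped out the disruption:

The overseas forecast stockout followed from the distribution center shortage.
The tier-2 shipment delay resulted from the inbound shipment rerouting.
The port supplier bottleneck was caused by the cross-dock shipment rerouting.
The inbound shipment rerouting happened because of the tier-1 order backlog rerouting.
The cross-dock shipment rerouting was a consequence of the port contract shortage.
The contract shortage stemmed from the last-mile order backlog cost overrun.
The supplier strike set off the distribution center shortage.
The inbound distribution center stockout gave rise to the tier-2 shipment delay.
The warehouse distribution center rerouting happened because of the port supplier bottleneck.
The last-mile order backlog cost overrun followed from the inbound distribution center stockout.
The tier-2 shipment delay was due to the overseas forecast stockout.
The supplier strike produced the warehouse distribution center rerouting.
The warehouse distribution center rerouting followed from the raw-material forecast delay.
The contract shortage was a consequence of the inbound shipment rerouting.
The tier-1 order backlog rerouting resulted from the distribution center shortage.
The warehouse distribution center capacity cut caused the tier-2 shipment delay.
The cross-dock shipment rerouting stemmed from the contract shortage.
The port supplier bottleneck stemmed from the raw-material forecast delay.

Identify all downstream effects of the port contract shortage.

Direct effects: the cross-dock shipment rerouting.
2 steps out: the port supplier bottleneck.
3 steps out: the warehouse distribution center rerouting.
Not reachable from it: the inbound distribution center stockout, the supplier strike, the distribution center shortage, the tier-1 order backlog rerouting, the overseas forecast stockout, the inbound shipment rerouting, the last-mile order backlog cost overrun, the contract shortage, the raw-material forecast delay, the warehouse distribution center capacity cut, the tier-2 shipment delay.

the cross-dock shipment rerouting, the port supplier bottleneck, the warehouse distribution center rerouting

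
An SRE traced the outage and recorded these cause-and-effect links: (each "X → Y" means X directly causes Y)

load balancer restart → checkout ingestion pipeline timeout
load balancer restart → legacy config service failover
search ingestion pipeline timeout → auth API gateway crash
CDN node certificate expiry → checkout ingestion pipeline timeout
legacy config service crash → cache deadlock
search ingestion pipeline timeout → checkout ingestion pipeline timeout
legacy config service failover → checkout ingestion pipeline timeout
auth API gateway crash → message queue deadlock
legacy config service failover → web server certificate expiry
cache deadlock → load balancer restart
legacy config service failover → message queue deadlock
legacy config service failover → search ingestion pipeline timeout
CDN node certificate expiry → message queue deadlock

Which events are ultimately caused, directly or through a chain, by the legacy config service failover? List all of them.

Direct effects: the web server certificate expiry, the search ingestion pipeline timeout, the checkout ingestion pipeline timeout, the message queue deadlock.
2 steps out: the auth API gateway crash.
Not reachable from it: the legacy config service crash, the cache deadlock, the CDN node certificate expiry, the load balancer restart.

the auth API gateway crash, the checkout ingestion pipeline timeout, the message queue deadlock, the search ingestion pipeline timeout, the web server certificate expiry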